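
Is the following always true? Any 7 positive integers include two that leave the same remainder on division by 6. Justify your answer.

Each integer lies in one of the 6 residue classes modulo 6.
Since 7 > 6, two of the 7 integers must share a residue class by the pigeonhole principle; call them a and b.
So a and b have equal remainders mod 6, which is exactly what was to be shown.

Yes, this is always true.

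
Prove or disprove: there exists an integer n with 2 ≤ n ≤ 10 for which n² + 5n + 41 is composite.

At n = 2: 2² + 5·2 + 41 = 55 = 5·11, which is composite.

n = 2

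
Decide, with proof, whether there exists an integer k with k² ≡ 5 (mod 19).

Take k = 9. Then 9² = 81 = 4·19 + 5, so 9² ≡ 5 (mod 19).

k = 9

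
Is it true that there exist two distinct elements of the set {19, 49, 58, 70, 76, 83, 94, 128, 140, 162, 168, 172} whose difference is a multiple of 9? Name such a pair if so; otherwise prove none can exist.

Yes: 19 and 172.

Reduce each element mod 9: 19↦1, 49↦4, 58↦4, 70↦7, 76↦4, 83↦2, 94↦4, 128↦2, 140↦5, 162↦0, 168↦6, 172↦1. The residue 1 repeats (at 19 and 172), and 172 − 19 = 153 = 17·9.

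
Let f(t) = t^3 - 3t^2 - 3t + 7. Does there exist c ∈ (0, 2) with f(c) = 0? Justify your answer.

Such a root exists.

f(0) = 7 and f(2) = -3, which have opposite signs.
As a polynomial, f is continuous on every closed interval.
The Intermediate Value Theorem then guarantees some c ∈ (0, 2) with f(c) = 0.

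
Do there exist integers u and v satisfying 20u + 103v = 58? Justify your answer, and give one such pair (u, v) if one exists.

u = 75, v = -14

20 and 103 are coprime, so 20u + 103v ranges over all of ℤ.
Run the Euclidean algorithm on 103 and 20: 103 = 5·20 + 3, 20 = 6·3 + 2, 3 = 1·2 + 1, 2 = 2·1 + 0.
Back-substituting, 1 = 3 − 1·2 = 3 − (20 − 6·3) = −20 + 7·3 = −20 + 7·(103 − 5·20) = 7·103 − 36·20; that is, 20·(-36) + 103·7 = 1.
Multiplying through by 58: u = (-36)·58 = -2088, v = 7·58 = 406 is a solution.
The general solution is u = -2088 + 103k, v = 406 − 20k; taking k = 21 gives the smaller pair u = 75, v = -14.
Check: 20·75 + 103·(-14) = 1500 − 1442 = 58. ✓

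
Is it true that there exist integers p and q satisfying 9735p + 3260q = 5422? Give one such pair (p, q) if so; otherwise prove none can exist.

No, no such integers exist.

gcd(9735, 3260) = 5, so every integer of the form 9735p + 3260q is a multiple of 5.
But 5422 = 5·1084 + 2, so 5 ∤ 5422.
Hence no integers p, q satisfy the equation.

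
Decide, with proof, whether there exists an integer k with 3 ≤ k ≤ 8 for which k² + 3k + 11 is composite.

k = 5

At k = 5: 5² + 3·5 + 11 = 51 = 3·17, which is composite.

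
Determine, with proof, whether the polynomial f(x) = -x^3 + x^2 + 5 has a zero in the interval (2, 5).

f(2) = 1 and f(5) = -95, which have opposite signs.
As a polynomial, f is continuous on every closed interval.
By the Intermediate Value Theorem, f takes the value 0 somewhere in the open interval.

Such a root exists.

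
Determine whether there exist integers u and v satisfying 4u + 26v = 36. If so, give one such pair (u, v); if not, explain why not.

u = 9, v = 0

Since gcd(4, 26) = 2 and 36 = 2·18, Bézout's identity guarantees a solution.
Dividing through by 2 reduces the equation to 2u + 13v = 18.
Euclidean algorithm: 13 = 6·2 + 1, 2 = 2·1 + 0.
Unwinding: 1 = 13 − 6·2, i.e. 2·(-6) + 13·1 = 1.
Times 18: 2·(-108) + 13·18 = 18, so (-108, 18) solves it.
The general solution is u = -108 + 13k, v = 18 − 2k; taking k = 9 gives the smaller pair u = 9, v = 0.
Indeed 4·9 + 26·0 = 36 + 0 = 36.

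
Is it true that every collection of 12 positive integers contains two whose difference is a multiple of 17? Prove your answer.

No; for instance {10, 11, 12, 13, 14, 15, 16, 17, 18, 19, 20, 21} is a counterexample.

Consider the 12 integers 10, 11, …, 21. They lie in distinct residue classes modulo 17, since 12 ≤ 17.
Any two of them differ by at most 11 < 17 and by at least 1, so no difference is a multiple of 17.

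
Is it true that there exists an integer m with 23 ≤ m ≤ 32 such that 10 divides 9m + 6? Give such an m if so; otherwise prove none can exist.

For m = 23, 24, 25 the values 213, 222, 231 are not multiples of 10. At m = 26 we get 9·26 + 6 = 240, and 240 = 10·24.

m = 26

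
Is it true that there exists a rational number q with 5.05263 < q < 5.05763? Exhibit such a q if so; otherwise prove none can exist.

Look for a denominator N such that an integer falls strictly between N·5.05263 and N·5.05763. N = 18 works: 18·5.05263 = 90.94734 < 91 < 91.03734 = 18·5.05763.
Hence 91/18 is a rational number with 5.05263 < 91/18 < 5.05763.

q = 91/18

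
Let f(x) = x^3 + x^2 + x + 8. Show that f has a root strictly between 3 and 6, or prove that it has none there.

No.

f(3) = 47 and f(6) = 266, both positive.
f'(x) = 3x^2 + 2x + 1 has discriminant 2² − 4·3·1 = -8 < 0, so f' has no real roots and is positive for every real x.
So f is strictly increasing; between 3 and 6 its values lie between f(3) = 47 and f(6) = 266, all positive. Therefore f has no root in (3, 6).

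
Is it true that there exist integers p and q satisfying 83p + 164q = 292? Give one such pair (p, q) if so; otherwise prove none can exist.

p = 128, q = -63

Since gcd(83, 164) = 1, every integer is an integer combination of 83 and 164.
Dividing repeatedly: 164 = 1·83 + 81, 83 = 1·81 + 2, 81 = 40·2 + 1, 2 = 2·1 + 0.
Working back up the chain: 1 = 81 − 40·2 = 81 − 40·(83 − 1·81) = −40·83 + 41·81 = −40·83 + 41·(164 − 1·83) = 41·164 − 81·83. So 83·(-81) + 164·41 = 1.
Scaling by 292 gives the particular solution (p, q) = (-23652, 11972).
Shifting by a multiple of (164, −83) keeps it a solution: p = -23652 + 145·164 = 128, q = 11972 − 145·83 = -63.
Indeed 83·128 + 164·(-63) = 10624 − 10332 = 292.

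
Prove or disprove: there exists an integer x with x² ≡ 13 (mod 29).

x = 10 works: 10² = 100, and 100 − 13 = 87 = 3·29.

x = 10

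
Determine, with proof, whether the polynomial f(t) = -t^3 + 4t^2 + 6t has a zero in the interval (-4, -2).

f(-4) = 104 and f(-2) = 12, both positive, so a sign-change argument is unavailable; we show f keeps this sign on the whole interval.
Substitute t = -2 − u, where 0 < u < 2 on the interval. Expanding, f(-2 − u) = u^3 + 10u^2 + 22u + 12.
The nonzero coefficients here are all positive, so for u > 0 every term is positive (or zero), and the constant term 12 is strictly positive.
So f is strictly positive on (-4, -2); no root exists in the interval.

f has no root in that interval.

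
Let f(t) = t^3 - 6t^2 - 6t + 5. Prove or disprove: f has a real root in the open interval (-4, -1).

Such a root exists.

f(-4) = -131 and f(-1) = 4, which have opposite signs.
f is continuous everywhere (it is a polynomial), in particular on [-4, -1].
By the Intermediate Value Theorem, f takes the value 0 somewhere in the open interval.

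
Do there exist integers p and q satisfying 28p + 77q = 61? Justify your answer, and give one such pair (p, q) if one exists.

Any value of 28p + 77q is a multiple of gcd(28, 77) = 7.
But 61 = 7·8 + 5, so 7 ∤ 61.
Hence no integers p, q satisfy the equation.

No such integers exist.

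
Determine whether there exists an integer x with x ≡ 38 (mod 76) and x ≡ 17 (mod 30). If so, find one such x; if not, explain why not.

Both moduli are multiples of 2 = gcd(76, 30), so any solution would satisfy x ≡ 38 and x ≡ 17 modulo 2 simultaneously.
These are incompatible: 38 − 17 = 21 is not divisible by 2.
Hence the system has no solution.

There is no such integer.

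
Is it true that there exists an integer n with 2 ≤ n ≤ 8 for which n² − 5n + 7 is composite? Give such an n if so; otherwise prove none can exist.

At n = 7: 7² − 5·7 + 7 = 21 = 3·7, which is composite.

n = 7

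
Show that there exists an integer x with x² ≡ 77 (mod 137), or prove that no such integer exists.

x = 25

Take x = 25. Then 25² = 625 = 4·137 + 77, so 25² ≡ 77 (mod 137).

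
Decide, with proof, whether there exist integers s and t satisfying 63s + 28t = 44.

No such integers exist.

Both 63 and 28 are divisible by gcd(63, 28) = 7, hence so is any combination 63s + 28t.
However 44 leaves remainder 2 on division by 7.
Therefore 63s + 28t = 44 has no solution in integers.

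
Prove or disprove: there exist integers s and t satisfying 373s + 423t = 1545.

s = 96, t = -81

Since gcd(373, 423) = 1, every integer is an integer combination of 373 and 423.
Euclidean algorithm: 423 = 1·373 + 50, 373 = 7·50 + 23, 50 = 2·23 + 4, 23 = 5·4 + 3, 4 = 1·3 + 1, 3 = 3·1 + 0.
Unwinding: 1 = 4 − 1·3 = 4 − (23 − 5·4) = −23 + 6·4 = −23 + 6·(50 − 2·23) = 6·50 − 13·23 = 6·50 − 13·(373 − 7·50) = −13·373 + 97·50 = −13·373 + 97·(423 − 1·373) = 97·423 − 110·373, i.e. 373·(-110) + 423·97 = 1.
Scaling by 1545 gives the particular solution (s, t) = (-169950, 149865).
Shifting by a multiple of (423, −373) keeps it a solution: s = -169950 + 402·423 = 96, t = 149865 − 402·373 = -81.
Indeed 373·96 + 423·(-81) = 35808 − 34263 = 1545.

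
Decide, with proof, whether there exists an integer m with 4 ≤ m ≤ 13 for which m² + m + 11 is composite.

m = 11

At m = 11: 11² + 11 + 11 = 143 = 11·13, which is composite.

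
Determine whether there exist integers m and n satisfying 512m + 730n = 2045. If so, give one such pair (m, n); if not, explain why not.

No, no such integers exist.

gcd(512, 730) = 2, so every integer of the form 512m + 730n is a multiple of 2.
But 2045 = 2·1022 + 1, so 2 ∤ 2045.
Hence no integers m, n satisfy the equation.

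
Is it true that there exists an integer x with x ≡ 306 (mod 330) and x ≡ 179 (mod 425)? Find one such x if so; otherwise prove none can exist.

No, no such integer exists.

Reduce both congruences modulo 5, which divides 330 and 425: they say x ≡ 306 (mod 5) and x ≡ 179 (mod 5).
But 306 mod 5 = 1 while 179 mod 5 = 4, a contradiction.
Therefore no such x exists.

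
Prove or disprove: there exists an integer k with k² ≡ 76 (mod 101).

k = 51

Take k = 51. Then 51² = 2601 = 25·101 + 76, so 51² ≡ 76 (mod 101).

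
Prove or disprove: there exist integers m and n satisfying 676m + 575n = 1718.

m = 518, n = -606

676 and 575 are coprime, so 676m + 575n ranges over all of ℤ.
Dividing repeatedly: 676 = 1·575 + 101, 575 = 5·101 + 70, 101 = 1·70 + 31, 70 = 2·31 + 8, 31 = 3·8 + 7, 8 = 1·7 + 1, 7 = 7·1 + 0.
Back-substituting, 1 = 8 − 1·7 = 8 − (31 − 3·8) = −31 + 4·8 = −31 + 4·(70 − 2·31) = 4·70 − 9·31 = 4·70 − 9·(101 − 1·70) = −9·101 + 13·70 = −9·101 + 13·(575 − 5·101) = 13·575 − 74·101 = 13·575 − 74·(676 − 1·575) = −74·676 + 87·575; that is, 676·(-74) + 575·87 = 1.
Multiplying through by 1718: m = (-74)·1718 = -127132, n = 87·1718 = 149466 is a solution.
Adding 222·575 to m and subtracting 222·676 from n gives the tidier solution (518, -606).
Indeed 676·518 + 575·(-606) = 350168 − 348450 = 1718.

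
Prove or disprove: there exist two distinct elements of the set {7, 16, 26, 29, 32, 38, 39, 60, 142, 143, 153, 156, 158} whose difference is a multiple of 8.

Both 7 and 39 leave remainder 7 on division by 8; their difference 32 = 4·8 is a multiple of 8.

The pair (7, 39) works.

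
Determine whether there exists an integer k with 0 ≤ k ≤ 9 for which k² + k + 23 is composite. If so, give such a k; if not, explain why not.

k = 6

At k = 6: 6² + 6 + 23 = 65 = 5·13, which is composite.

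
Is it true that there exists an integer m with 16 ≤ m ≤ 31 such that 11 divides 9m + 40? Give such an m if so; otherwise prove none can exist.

m = 20

At m = 20 we get 9·20 + 40 = 220, and 220 = 11·20.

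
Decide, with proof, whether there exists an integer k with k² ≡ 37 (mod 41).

Take k = 18. Then 18² = 324 = 7·41 + 37, so 18² ≡ 37 (mod 41).

k = 18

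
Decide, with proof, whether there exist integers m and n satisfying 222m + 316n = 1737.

gcd(222, 316) = 2, so every integer of the form 222m + 316n is a multiple of 2.
But 1737 = 2·868 + 1, so 2 ∤ 1737.
Therefore 222m + 316n = 1737 has no solution in integers.

There are no such integers.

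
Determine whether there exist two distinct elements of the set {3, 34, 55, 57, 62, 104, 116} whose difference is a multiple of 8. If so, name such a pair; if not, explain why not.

There is no such pair.

Residues mod 8: 3↦3, 34↦2, 55↦7, 57↦1, 62↦6, 104↦0, 116↦4.
These 7 residues are pairwise different, hence no difference of two elements is divisible by 8.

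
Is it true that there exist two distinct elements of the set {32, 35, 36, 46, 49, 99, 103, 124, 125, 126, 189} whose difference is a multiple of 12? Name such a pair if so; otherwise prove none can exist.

No, no such pair exists.

Residues mod 12: 32↦8, 35↦11, 36↦0, 46↦10, 49↦1, 99↦3, 103↦7, 124↦4, 125↦5, 126↦6, 189↦9.
No residue repeats among the 11 elements, so no pair has difference ≡ 0 (mod 12).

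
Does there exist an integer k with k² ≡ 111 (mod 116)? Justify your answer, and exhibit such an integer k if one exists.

No, no such integer exists.

Reduce modulo 4, which divides 116: we would need k² ≡ 3 (mod 4).
Since (4 − k)² ≡ k² (mod 4), it suffices to square k = 0, 1, …, 2: the residues are 0, 1, 0.
The set of squares mod 4 is therefore {0, 1}, which does not contain 3.
Hence no integer k has k² ≡ 111 (mod 116).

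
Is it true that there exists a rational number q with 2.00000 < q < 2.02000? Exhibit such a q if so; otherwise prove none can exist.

Scale by 51: the interval becomes (102.00000, 103.02000), which contains the integer 103.
So q = 103/51 works: it is a ratio of integers, and dividing 51·2.00000 < 103 < 51·2.02000 through by 51 gives 2.00000 < 103/51 < 2.02000.

q = 103/51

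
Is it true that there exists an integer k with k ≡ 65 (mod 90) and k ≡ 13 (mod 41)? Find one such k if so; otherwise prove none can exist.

Since 90 and 41 share no common factor, CRT says the pair of congruences has a solution (unique mod 3690).
Write k = 65 + 90t and require 65 + 90t ≡ 13 (mod 41), i.e. 90t ≡ 30 (mod 41).
90 ≡ 8 (mod 41), so this reads 8t ≡ 30 (mod 41). To invert 8 modulo 41: 41 = 5·8 + 1, 8 = 8·1 + 0, and unwinding, 1 = 41 − 5·8. Thus 8⁻¹ ≡ -5 ≡ 36 (mod 41).
Multiplying by 36: t ≡ 36·30 = 1080 ≡ 14 (mod 41).
With t = 14: k = 65 + 90·14 = 1325.
Indeed 1325 ≡ 65 (mod 90) and 1325 ≡ 13 (mod 41).

k = 1325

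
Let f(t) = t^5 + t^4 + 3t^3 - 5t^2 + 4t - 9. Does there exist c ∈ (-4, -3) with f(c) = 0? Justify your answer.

The endpoint values f(-4) = -1065 and f(-3) = -309 are both negative. Claim: f(t) < 0 for every t in (-4, -3).
Shift to the endpoint -3: with t = -3 − u (0 < u < 1), one computes f(-3 − u) = -u^5 - 14u^4 - 81u^3 - 248u^2 - 412u - 309.
All 6 nonzero coefficients of this polynomial in u are negative; hence for u > 0 the value is a sum of negative terms (the constant -309 among them).
So f is strictly negative on (-4, -3); no root exists in the interval.

f has no root in that interval.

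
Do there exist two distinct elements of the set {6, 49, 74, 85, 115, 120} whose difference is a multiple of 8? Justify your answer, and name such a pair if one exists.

Reduce each element modulo 8: 6↦6, 49↦1, 74↦2, 85↦5, 115↦3, 120↦0.
No residue repeats among the 6 elements, so no pair has difference ≡ 0 (mod 8).

There is no such pair.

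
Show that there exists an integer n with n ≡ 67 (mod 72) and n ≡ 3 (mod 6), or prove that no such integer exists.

gcd(72, 6) = 6. If n ≡ 67 (mod 72) and n ≡ 3 (mod 6), then n ≡ 67 (mod 6) and n ≡ 3 (mod 6).
These are incompatible: 67 − 3 = 64 is not divisible by 6.
So no integer satisfies both congruences.

No, no such integer exists.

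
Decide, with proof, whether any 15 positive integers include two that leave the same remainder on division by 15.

No, the set {70, 71, 72, 73, 74, 75, 76, 77, 78, 79, 80, 81, 82, 83, 84} is a counterexample.

Try 15 consecutive integers, 70, 71, …, 84. Their remainders mod 15 are 10, 11, 12, 13, 14, 0, 1, 2, 3, 4, 5, 6, 7, 8, 9 — pairwise different, as any 15 ≤ 15 consecutive integers have distinct residues.
Hence this collection has no pair with equal remainders mod 15, disproving the claim.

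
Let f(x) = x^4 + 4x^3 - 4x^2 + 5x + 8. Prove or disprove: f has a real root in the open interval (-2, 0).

f(-2) = -34 and f(0) = 8, which have opposite signs.
As a polynomial, f is continuous on every closed interval.
By the Intermediate Value Theorem f must vanish at some point of (-2, 0).

Such a root exists.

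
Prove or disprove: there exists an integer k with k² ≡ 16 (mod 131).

k = 127

Take k = 127. Then 127² = 16129 = 123·131 + 16, so 127² ≡ 16 (mod 131).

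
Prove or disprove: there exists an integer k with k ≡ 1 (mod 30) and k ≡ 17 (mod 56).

k = 241

The moduli are not coprime: gcd(30, 56) = 2. Compatibility requires 2 ∣ (17 − 1) = 16, which holds, so solutions exist.
Put k = 1 + 30t, so we need 30t ≡ 16 (mod 56), equivalently (divide by 2) 15t ≡ 8 (mod 28).
Note 15·15 = 225 ≡ 1 (mod 28) (as 225 − 1 = 8·28), so 15⁻¹ ≡ 15.
Therefore t ≡ 15·8 = 120 ≡ 8 (mod 28).
Then k = 1 + 30·8 = 241.
Indeed 241 ≡ 1 (mod 30) and 241 ≡ 17 (mod 56).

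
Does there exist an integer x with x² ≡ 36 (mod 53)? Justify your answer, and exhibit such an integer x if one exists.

x = 47

x = 47 works: 47² = 2209, and 2209 − 36 = 2173 = 41·53.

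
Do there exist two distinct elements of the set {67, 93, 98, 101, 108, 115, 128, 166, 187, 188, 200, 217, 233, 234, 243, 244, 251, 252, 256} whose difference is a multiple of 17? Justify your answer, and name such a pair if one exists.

The pair (67, 101) works.

Both 67 and 101 leave remainder 16 on division by 17; their difference 34 = 2·17 is a multiple of 17.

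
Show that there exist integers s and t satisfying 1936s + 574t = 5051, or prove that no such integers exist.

Both 1936 and 574 are divisible by gcd(1936, 574) = 2, hence so is any combination 1936s + 574t.
But 5051 = 2·2525 + 1, so 2 ∤ 5051.
Therefore 1936s + 574t = 5051 has no solution in integers.

There are no such integers.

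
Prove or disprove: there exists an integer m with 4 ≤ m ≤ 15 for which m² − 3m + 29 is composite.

m = 13

At m = 13: 13² − 3·13 + 29 = 159 = 3·53, which is composite.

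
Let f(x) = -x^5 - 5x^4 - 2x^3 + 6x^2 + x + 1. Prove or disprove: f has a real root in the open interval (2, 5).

f(2) = -101 and f(5) = -6344, both negative, so a sign-change argument is unavailable; we show f keeps this sign on the whole interval.
Shift to the endpoint 2: with x = 2 + u (0 < u < 3), one computes f(2 + u) = -u^5 - 15u^4 - 82u^3 - 206u^2 - 239u - 101.
The nonzero coefficients here are all negative, so for u > 0 every term is negative (or zero), and the constant term -101 is strictly negative.
Therefore f(x) < 0 throughout (2, 5), and f has no zero there.

f has no root in that interval.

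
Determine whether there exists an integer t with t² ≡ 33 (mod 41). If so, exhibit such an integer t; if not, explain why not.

t = 19 works: 19² = 361, and 361 − 33 = 328 = 8·41.

t = 19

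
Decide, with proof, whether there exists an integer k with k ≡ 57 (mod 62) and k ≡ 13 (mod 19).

k = 925

gcd(62, 19) = 1, so the Chinese Remainder Theorem guarantees exactly one residue class mod 1178 satisfying both.
Write k = 57 + 62t and require 57 + 62t ≡ 13 (mod 19), i.e. 62t ≡ 13 (mod 19).
62 ≡ 5 (mod 19), so this reads 5t ≡ 13 (mod 19). Note 5·4 = 20 ≡ 1 (mod 19) (as 20 − 1 = 1·19), so 5⁻¹ ≡ 4.
Therefore t ≡ 4·13 = 52 ≡ 14 (mod 19).
Taking t = 14 gives k = 57 + 62·14 = 925.
Indeed 925 ≡ 57 (mod 62) and 925 ≡ 13 (mod 19).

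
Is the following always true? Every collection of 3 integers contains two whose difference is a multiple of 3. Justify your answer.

Consider the 3 integers 1, 2, 3. They lie in distinct residue classes modulo 3, since 3 ≤ 3.
The differences between them range over 1, …, 2, none of which is divisible by 3.

No, the set {1, 2, 3} is a counterexample.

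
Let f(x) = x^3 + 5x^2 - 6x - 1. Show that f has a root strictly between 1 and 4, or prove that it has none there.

f(1) = -1 and f(4) = 119, which have opposite signs.
As a polynomial, f is continuous on every closed interval.
By the Intermediate Value Theorem f must vanish at some point of (1, 4).

Such a root exists.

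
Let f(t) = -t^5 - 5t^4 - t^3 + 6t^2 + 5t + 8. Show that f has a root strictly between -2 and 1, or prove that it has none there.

f(-2) = -18 and f(1) = 12, which have opposite signs.
f is continuous everywhere (it is a polynomial), in particular on [-2, 1].
By the Intermediate Value Theorem f must vanish at some point of (-2, 1).

Yes, f has a root in the interval.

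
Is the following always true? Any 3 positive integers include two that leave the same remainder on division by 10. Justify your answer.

Take the 3 consecutive integers 6, 7, 8: their residues mod 10 are all distinct because 3 ≤ 10.
Hence this collection has no pair with equal remainders mod 10, disproving the claim.

No; for instance {6, 7, 8} is a counterexample.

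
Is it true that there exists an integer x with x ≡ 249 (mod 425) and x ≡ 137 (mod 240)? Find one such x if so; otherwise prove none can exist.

Reduce both congruences modulo 5, which divides 425 and 240: they say x ≡ 249 (mod 5) and x ≡ 137 (mod 5).
But 249 mod 5 = 4 while 137 mod 5 = 2, a contradiction.
Hence the system has no solution.

No such integer exists.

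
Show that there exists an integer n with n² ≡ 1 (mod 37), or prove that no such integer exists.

Take n = 1. Then 1² = 1, and since 0 ≤ 1 < 37 this is already reduced: 1² ≡ 1 (mod 37).

n = 1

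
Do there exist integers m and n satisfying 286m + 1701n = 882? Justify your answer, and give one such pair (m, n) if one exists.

m = 693, n = -116

286 and 1701 are coprime, so 286m + 1701n ranges over all of ℤ.
Run the Euclidean algorithm on 1701 and 286: 1701 = 5·286 + 271, 286 = 1·271 + 15, 271 = 18·15 + 1, 15 = 15·1 + 0.
Back-substituting, 1 = 271 − 18·15 = 271 − 18·(286 − 1·271) = −18·286 + 19·271 = −18·286 + 19·(1701 − 5·286) = 19·1701 − 113·286; that is, 286·(-113) + 1701·19 = 1.
Times 882: 286·(-99666) + 1701·16758 = 882, so (-99666, 16758) solves it.
The general solution is m = -99666 + 1701k, n = 16758 − 286k; taking k = 59 gives the smaller pair m = 693, n = -116.
Check: 286·693 + 1701·(-116) = 198198 − 197316 = 882. ✓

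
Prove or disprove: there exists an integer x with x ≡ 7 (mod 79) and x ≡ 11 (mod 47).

x = 481

Since 79 and 47 share no common factor, CRT says the pair of congruences has a solution (unique mod 3713).
Any solution of the first congruence is x = 7 + 79t; substituting into the second, 79t ≡ 11 − 7 ≡ 4 (mod 47).
79 ≡ 32 (mod 47), so this reads 32t ≡ 4 (mod 47). Invert 32 mod 47 by the Euclidean algorithm: 47 = 1·32 + 15, 32 = 2·15 + 2, 15 = 7·2 + 1, 2 = 2·1 + 0; back-substituting, 1 = 15 − 7·2 = 15 − 7·(32 − 2·15) = −7·32 + 15·15 = −7·32 + 15·(47 − 1·32) = 15·47 − 22·32. Hence 32·(-22) ≡ 1, so 32⁻¹ ≡ -22 ≡ 25 (mod 47).
Therefore t ≡ 25·4 = 100 ≡ 6 (mod 47).
Taking t = 6 gives x = 7 + 79·6 = 481.
Verify: 481 = 6·79 + 7 and 481 = 10·47 + 11. ✓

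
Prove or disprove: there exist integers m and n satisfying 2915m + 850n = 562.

Any value of 2915m + 850n is a multiple of gcd(2915, 850) = 5.
But 562 is not a multiple of 5 (it leaves remainder 2).
Hence no integers m, n satisfy the equation.

No such integers exist.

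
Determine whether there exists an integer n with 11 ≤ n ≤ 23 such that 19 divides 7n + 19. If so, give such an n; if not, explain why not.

At n = 19 we get 7·19 + 19 = 152, and 152 = 19·8.

n = 19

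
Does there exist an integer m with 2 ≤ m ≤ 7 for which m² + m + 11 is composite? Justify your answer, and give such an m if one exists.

There is no such integer m in that range.

The values for m = 2, 3, …, 7 are 17, 23, 31, 41, 53, 67, and each of these is prime.
So no value in the range makes the expression composite.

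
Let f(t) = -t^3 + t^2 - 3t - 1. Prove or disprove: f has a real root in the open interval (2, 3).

Evaluate at the endpoints: f(2) = -11, f(3) = -28 — same sign (negative).
The derivative f'(t) = -3t^2 + 2t - 3 is a quadratic with discriminant 2² − 4·(-3)·(-3) = -32 < 0; it never vanishes, so it is always negative (sign of the leading coefficient).
So f is strictly decreasing; between 2 and 3 its values lie between f(2) = -11 and f(3) = -28, all negative. Therefore f has no root in (2, 3).

No such root exists.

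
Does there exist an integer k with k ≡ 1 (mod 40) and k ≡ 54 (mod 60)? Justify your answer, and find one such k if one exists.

No such integer exists.

Reduce both congruences modulo 20, which divides 40 and 60: they say k ≡ 1 (mod 20) and k ≡ 54 (mod 20).
But 1 mod 20 = 1 while 54 mod 20 = 14, a contradiction.
Therefore no such k exists.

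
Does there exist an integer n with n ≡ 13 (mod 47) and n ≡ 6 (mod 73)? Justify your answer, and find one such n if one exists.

The moduli 47 and 73 are coprime, so by the Chinese Remainder Theorem a unique solution modulo 3431 exists.
Write n = 13 + 47t and require 13 + 47t ≡ 6 (mod 73), i.e. 47t ≡ 66 (mod 73).
Invert 47 mod 73 by the Euclidean algorithm: 73 = 1·47 + 26, 47 = 1·26 + 21, 26 = 1·21 + 5, 21 = 4·5 + 1, 5 = 5·1 + 0; back-substituting, 1 = 21 − 4·5 = 21 − 4·(26 − 1·21) = −4·26 + 5·21 = −4·26 + 5·(47 − 1·26) = 5·47 − 9·26 = 5·47 − 9·(73 − 1·47) = −9·73 + 14·47. Hence 47·14 ≡ 1, so 47⁻¹ ≡ 14 (mod 73).
Multiplying by 14: t ≡ 14·66 = 924 ≡ 48 (mod 73).
Taking t = 48 gives n = 13 + 47·48 = 2269.
Verify: 2269 = 48·47 + 13 and 2269 = 31·73 + 6. ✓

n = 2269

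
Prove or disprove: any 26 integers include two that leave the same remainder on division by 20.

Yes, this is always true.

Each integer lies in one of the 20 residue classes modulo 20.
Placing 26 integers into 20 classes, some class receives at least two — say a and b.
So a and b have equal remainders mod 20, which is exactly what was to be shown.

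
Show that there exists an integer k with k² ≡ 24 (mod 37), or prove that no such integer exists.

No, no such integer exists.

37 is prime, so by Euler's criterion 24 is a square mod 37 iff 24^((37−1)/2) = 24^18 ≡ 1 (mod 37).
Repeated squaring mod 37: 24^2 = 576 ≡ 21; 24^4 ≡ 21² = 441 ≡ 34; 24^8 ≡ 34² = 1156 ≡ 9; 24^16 ≡ 9² = 81 ≡ 7.
Since 18 = 16 + 2, 24^18 ≡ 7 · 21; multiplying out mod 37: 7·21 = 147 ≡ 36. Thus 24^18 ≡ 36 ≡ −1 (mod 37).
The value −1 means 24 is a non-residue modulo 37, so k² ≡ 24 (mod 37) is impossible.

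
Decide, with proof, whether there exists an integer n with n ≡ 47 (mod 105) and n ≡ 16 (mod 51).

gcd(105, 51) = 3. If n ≡ 47 (mod 105) and n ≡ 16 (mod 51), then n ≡ 47 (mod 3) and n ≡ 16 (mod 3).
These are incompatible: 47 − 16 = 31 is not divisible by 3.
So no integer satisfies both congruences.

No, no such integer exists.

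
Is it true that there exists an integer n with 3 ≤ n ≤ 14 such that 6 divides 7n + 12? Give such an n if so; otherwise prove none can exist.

n = 6 works, since 7·6 + 12 = 54 = 9·6.

n = 6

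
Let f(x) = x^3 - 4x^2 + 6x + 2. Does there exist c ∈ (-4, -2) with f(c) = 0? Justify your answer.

f(-4) = -150 and f(-2) = -34, both negative.
The derivative f'(x) = 3x^2 - 8x + 6 is a quadratic with discriminant (-8)² − 4·3·6 = -8 < 0; it never vanishes, so it is always positive (sign of the leading coefficient).
Hence f is strictly increasing on ℝ, and in particular on [-4, -2]. A strictly monotone function with same-sign endpoint values stays negative on the whole interval, so f has no zero in (-4, -2).

No.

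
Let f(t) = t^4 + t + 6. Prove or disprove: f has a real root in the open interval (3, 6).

No such root exists.

The endpoint values f(3) = 90 and f(6) = 1308 are both positive. Claim: f(t) > 0 for every t in (3, 6).
Substitute t = 3 + u, where 0 < u < 3 on the interval. Expanding, f(3 + u) = u^4 + 12u^3 + 54u^2 + 109u + 90.
The nonzero coefficients here are all positive, so for u > 0 every term is positive (or zero), and the constant term 90 is strictly positive.
Therefore f(t) > 0 throughout (3, 6), and f has no zero there.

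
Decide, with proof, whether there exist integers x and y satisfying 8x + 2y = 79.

No such integers exist.

Any value of 8x + 2y is a multiple of gcd(8, 2) = 2.
But 79 = 2·39 + 1, so 2 ∤ 79.
Hence no integers x, y satisfy the equation.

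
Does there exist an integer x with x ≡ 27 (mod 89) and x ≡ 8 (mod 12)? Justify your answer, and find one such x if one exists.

x = 116

gcd(89, 12) = 1, so the Chinese Remainder Theorem guarantees exactly one residue class mod 1068 satisfying both.
Write x = 27 + 89t and require 27 + 89t ≡ 8 (mod 12), i.e. 89t ≡ 5 (mod 12).
89 ≡ 5 (mod 12), so this reads 5t ≡ 5 (mod 12). Since 5·5 = 25 = 2·12 + 1, the inverse of 5 mod 12 is 5.
Therefore t ≡ 5·5 = 25 ≡ 1 (mod 12).
With t = 1: x = 27 + 89·1 = 116.
Verify: 116 = 1·89 + 27 and 116 = 9·12 + 8. ✓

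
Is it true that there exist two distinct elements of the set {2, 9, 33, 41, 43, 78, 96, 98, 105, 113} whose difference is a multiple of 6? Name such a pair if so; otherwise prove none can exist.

Both 2 and 98 leave remainder 2 on division by 6; their difference 96 = 16·6 is a multiple of 6.

The pair (2, 98) works.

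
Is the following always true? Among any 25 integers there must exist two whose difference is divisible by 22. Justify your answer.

Yes, this is always true.

Partition the integers by their residue mod 22; there are 22 classes.
Placing 25 integers into 22 classes, some class receives at least two — say a and b.
Equal remainders mean a − b ≡ 0 (mod 22), so 22 divides their difference.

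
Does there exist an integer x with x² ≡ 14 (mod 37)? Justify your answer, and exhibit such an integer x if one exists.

Apply Euler's criterion with the prime 37: 14 is a quadratic residue iff 14^18 ≡ 1 (mod 37), and a non-residue iff it is ≡ −1.
Squaring successively (mod 37): 14^2 = 196 ≡ 11; 14^4 ≡ 11² = 121 ≡ 10; 14^8 ≡ 10² = 100 ≡ 26; 14^16 ≡ 26² = 676 ≡ 10.
Since 18 = 16 + 2, 14^18 ≡ 10 · 11; multiplying out mod 37: 10·11 = 110 ≡ 36. Thus 14^18 ≡ 36 ≡ −1 (mod 37).
The value −1 means 14 is a non-residue modulo 37, so x² ≡ 14 (mod 37) is impossible.

There is no such integer.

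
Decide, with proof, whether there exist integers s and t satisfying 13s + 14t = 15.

Since gcd(13, 14) = 1, every integer is an integer combination of 13 and 14.
Dividing repeatedly: 14 = 1·13 + 1, 13 = 13·1 + 0.
Unwinding: 1 = 14 − 1·13, i.e. 13·(-1) + 14·1 = 1.
Scaling by 15 gives the particular solution (s, t) = (-15, 15).
The general solution is s = -15 + 14k, t = 15 − 13k; taking k = 2 gives the smaller pair s = 13, t = -11.
Indeed 13·13 + 14·(-11) = 169 − 154 = 15.

s = 13, t = -11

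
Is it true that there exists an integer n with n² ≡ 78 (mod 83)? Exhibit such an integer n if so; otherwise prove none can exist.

n = 24 works: 24² = 576, and 576 − 78 = 498 = 6·83.

n = 24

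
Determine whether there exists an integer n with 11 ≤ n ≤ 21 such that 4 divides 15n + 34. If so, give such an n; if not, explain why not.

n = 14

For n = 11, 12, 13 the values 199, 214, 229 are not multiples of 4. Try n = 14: 15·14 + 34 = 244 = 61·4, which is divisible by 4.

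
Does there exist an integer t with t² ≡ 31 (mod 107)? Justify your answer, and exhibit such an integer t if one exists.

No, no such integer exists.

Apply Euler's criterion with the prime 107: 31 is a quadratic residue iff 31^53 ≡ 1 (mod 107), and a non-residue iff it is ≡ −1.
Squaring successively (mod 107): 31^2 = 961 ≡ 105; 31^4 ≡ 105² = 11025 ≡ 4; 31^8 ≡ 4² = 16 ≡ 16; 31^16 ≡ 16² = 256 ≡ 42; 31^32 ≡ 42² = 1764 ≡ 52.
Since 53 = 32 + 16 + 4 + 1, 31^53 ≡ 52 · 42 · 4 · 31; multiplying out mod 107: 52·42 = 2184 ≡ 44, then 44·4 = 176 ≡ 69, then 69·31 = 2139 ≡ 106. Thus 31^53 ≡ 106 ≡ −1 (mod 107).
The value −1 means 31 is a non-residue modulo 107, so t² ≡ 31 (mod 107) is impossible.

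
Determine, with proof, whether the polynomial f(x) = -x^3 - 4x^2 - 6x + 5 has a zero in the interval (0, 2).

f(0) = 5 and f(2) = -31, which have opposite signs.
Since f is a polynomial it is continuous on [0, 2].
By the Intermediate Value Theorem f must vanish at some point of (0, 2).

Such a root exists.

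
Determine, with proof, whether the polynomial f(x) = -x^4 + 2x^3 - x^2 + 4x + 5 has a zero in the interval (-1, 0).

Such a root exists.

f(-1) = -3 and f(0) = 5, which have opposite signs.
f is continuous everywhere (it is a polynomial), in particular on [-1, 0].
By the Intermediate Value Theorem, f takes the value 0 somewhere in the open interval.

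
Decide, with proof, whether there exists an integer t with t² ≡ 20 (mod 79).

t = 39

Take t = 39. Then 39² = 1521 = 19·79 + 20, so 39² ≡ 20 (mod 79).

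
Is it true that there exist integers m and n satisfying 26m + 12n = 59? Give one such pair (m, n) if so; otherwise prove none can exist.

No, no such integers exist.

Both 26 and 12 are divisible by gcd(26, 12) = 2, hence so is any combination 26m + 12n.
But 59 is not a multiple of 2 (it leaves remainder 1).
Hence no integers m, n satisfy the equation.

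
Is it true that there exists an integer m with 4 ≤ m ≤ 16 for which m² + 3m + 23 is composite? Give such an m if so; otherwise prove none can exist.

At m = 14: 14² + 3·14 + 23 = 261 = 3·87, which is composite.

m = 14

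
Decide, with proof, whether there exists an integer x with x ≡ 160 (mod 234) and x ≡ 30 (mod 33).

No such integer exists.

Reduce both congruences modulo 3, which divides 234 and 33: they say x ≡ 160 (mod 3) and x ≡ 30 (mod 3).
However 160 ≡ 1 and 30 ≡ 0 (mod 3), and 1 ≠ 0.
So no integer satisfies both congruences.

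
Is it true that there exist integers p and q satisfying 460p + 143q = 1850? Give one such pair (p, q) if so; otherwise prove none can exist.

p = 32, q = -90

460 and 143 are coprime, so 460p + 143q ranges over all of ℤ.
Run the Euclidean algorithm on 460 and 143: 460 = 3·143 + 31, 143 = 4·31 + 19, 31 = 1·19 + 12, 19 = 1·12 + 7, 12 = 1·7 + 5, 7 = 1·5 + 2, 5 = 2·2 + 1, 2 = 2·1 + 0.
Back-substituting, 1 = 5 − 2·2 = 5 − 2·(7 − 1·5) = −2·7 + 3·5 = −2·7 + 3·(12 − 1·7) = 3·12 − 5·7 = 3·12 − 5·(19 − 1·12) = −5·19 + 8·12 = −5·19 + 8·(31 − 1·19) = 8·31 − 13·19 = 8·31 − 13·(143 − 4·31) = −13·143 + 60·31 = −13·143 + 60·(460 − 3·143) = 60·460 − 193·143; that is, 460·60 + 143·(-193) = 1.
Scaling by 1850 gives the particular solution (p, q) = (111000, -357050).
Shifting by a multiple of (143, −460) keeps it a solution: p = 111000 − 776·143 = 32, q = -357050 + 776·460 = -90.
Indeed 460·32 + 143·(-90) = 14720 − 12870 = 1850.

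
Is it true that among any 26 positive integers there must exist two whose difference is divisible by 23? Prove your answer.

Each integer lies in one of the 23 residue classes modulo 23.
With 26 integers and only 23 classes, the pigeonhole principle forces two of them, say a and b, into the same class.
Equal remainders mean a − b ≡ 0 (mod 23), so 23 divides their difference.

Yes.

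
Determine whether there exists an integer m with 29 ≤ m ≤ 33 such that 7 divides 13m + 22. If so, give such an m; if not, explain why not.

m = 29

m = 29 works, since 13·29 + 22 = 399 = 57·7.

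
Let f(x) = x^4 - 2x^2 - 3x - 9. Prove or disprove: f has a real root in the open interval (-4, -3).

f(-4) = 227 and f(-3) = 63, both positive, so a sign-change argument is unavailable; we show f keeps this sign on the whole interval.
Substitute x = -3 − u, where 0 < u < 1 on the interval. Expanding, f(-3 − u) = u^4 + 12u^3 + 52u^2 + 99u + 63.
All 5 nonzero coefficients of this polynomial in u are positive; hence for u > 0 the value is a sum of positive terms (the constant 63 among them).
So f is strictly positive on (-4, -3); no root exists in the interval.

No.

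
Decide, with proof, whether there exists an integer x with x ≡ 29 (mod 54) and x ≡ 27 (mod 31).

The moduli 54 and 31 are coprime, so by the Chinese Remainder Theorem a unique solution modulo 1674 exists.
Write x = 29 + 54t and require 29 + 54t ≡ 27 (mod 31), i.e. 54t ≡ 29 (mod 31).
54 ≡ 23 (mod 31), so this reads 23t ≡ 29 (mod 31). To invert 23 modulo 31: 31 = 1·23 + 8, 23 = 2·8 + 7, 8 = 1·7 + 1, 7 = 7·1 + 0, and unwinding, 1 = 8 − 1·7 = 8 − (23 − 2·8) = −23 + 3·8 = −23 + 3·(31 − 1·23) = 3·31 − 4·23. Thus 23⁻¹ ≡ -4 ≡ 27 (mod 31).
Therefore t ≡ 27·29 = 783 ≡ 8 (mod 31).
Taking t = 8 gives x = 29 + 54·8 = 461.
Verify: 461 = 8·54 + 29 and 461 = 14·31 + 27. ✓

x = 461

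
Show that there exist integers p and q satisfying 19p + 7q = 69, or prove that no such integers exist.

Since gcd(19, 7) = 1, every integer is an integer combination of 19 and 7.
Dividing repeatedly: 19 = 2·7 + 5, 7 = 1·5 + 2, 5 = 2·2 + 1, 2 = 2·1 + 0.
Back-substituting, 1 = 5 − 2·2 = 5 − 2·(7 − 1·5) = −2·7 + 3·5 = −2·7 + 3·(19 − 2·7) = 3·19 − 8·7; that is, 19·3 + 7·(-8) = 1.
Scaling by 69 gives the particular solution (p, q) = (207, -552).
Subtracting 29·7 from p and adding 29·19 to q gives the tidier solution (4, -1).
Indeed 19·4 + 7·(-1) = 76 − 7 = 69.

p = 4, q = -1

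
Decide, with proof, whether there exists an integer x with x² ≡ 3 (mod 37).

x = 22

x = 22 works: 22² = 484, and 484 − 3 = 481 = 13·37.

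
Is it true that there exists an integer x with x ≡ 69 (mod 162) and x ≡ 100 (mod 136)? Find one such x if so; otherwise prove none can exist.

Both moduli are multiples of 2 = gcd(162, 136), so any solution would satisfy x ≡ 69 and x ≡ 100 modulo 2 simultaneously.
However 69 ≡ 1 and 100 ≡ 0 (mod 2), and 1 ≠ 0.
Therefore no such x exists.

There is no such integer.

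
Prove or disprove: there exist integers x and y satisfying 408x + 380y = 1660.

x = 5, y = -1

gcd(408, 380) = 4, and 4 divides 1660, so integer solutions exist.
Dividing through by 4 reduces the equation to 102x + 95y = 415.
Dividing repeatedly: 102 = 1·95 + 7, 95 = 13·7 + 4, 7 = 1·4 + 3, 4 = 1·3 + 1, 3 = 3·1 + 0.
Unwinding: 1 = 4 − 1·3 = 4 − (7 − 1·4) = −7 + 2·4 = −7 + 2·(95 − 13·7) = 2·95 − 27·7 = 2·95 − 27·(102 − 1·95) = −27·102 + 29·95, i.e. 102·(-27) + 95·29 = 1.
Times 415: 102·(-11205) + 95·12035 = 415, so (-11205, 12035) solves it.
The general solution is x = -11205 + 95k, y = 12035 − 102k; taking k = 118 gives the smaller pair x = 5, y = -1.
Indeed 408·5 + 380·(-1) = 2040 − 380 = 1660.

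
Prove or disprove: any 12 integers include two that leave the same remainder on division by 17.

Consider the 12 integers 2, 3, …, 13. They lie in distinct residue classes modulo 17, since 12 ≤ 17.
So no two of them leave the same remainder on division by 17; the claim fails for this set.

No; for instance {2, 3, 4, 5, 6, 7, 8, 9, 10, 11, 12, 13} is a counterexample.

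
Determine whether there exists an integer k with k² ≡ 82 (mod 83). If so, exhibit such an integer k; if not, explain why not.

83 is prime, so by Euler's criterion 82 is a square mod 83 iff 82^((83−1)/2) = 82^41 ≡ 1 (mod 83).
Repeated squaring mod 83: 82^2 = 6724 ≡ 1; 82^4 ≡ 1² = 1 ≡ 1; 82^8 ≡ 1² = 1 ≡ 1; 82^16 ≡ 1² = 1 ≡ 1; 82^32 ≡ 1² = 1 ≡ 1.
Since 41 = 32 + 8 + 1, 82^41 ≡ 1 · 1 · 82; multiplying out mod 83: 1·1 = 1 ≡ 1, then 1·82 = 82 ≡ 82. Thus 82^41 ≡ 82 ≡ −1 (mod 83).
By Euler's criterion 82 is a quadratic non-residue mod 83: no k satisfies k² ≡ 82 (mod 83).

No, no such integer exists.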